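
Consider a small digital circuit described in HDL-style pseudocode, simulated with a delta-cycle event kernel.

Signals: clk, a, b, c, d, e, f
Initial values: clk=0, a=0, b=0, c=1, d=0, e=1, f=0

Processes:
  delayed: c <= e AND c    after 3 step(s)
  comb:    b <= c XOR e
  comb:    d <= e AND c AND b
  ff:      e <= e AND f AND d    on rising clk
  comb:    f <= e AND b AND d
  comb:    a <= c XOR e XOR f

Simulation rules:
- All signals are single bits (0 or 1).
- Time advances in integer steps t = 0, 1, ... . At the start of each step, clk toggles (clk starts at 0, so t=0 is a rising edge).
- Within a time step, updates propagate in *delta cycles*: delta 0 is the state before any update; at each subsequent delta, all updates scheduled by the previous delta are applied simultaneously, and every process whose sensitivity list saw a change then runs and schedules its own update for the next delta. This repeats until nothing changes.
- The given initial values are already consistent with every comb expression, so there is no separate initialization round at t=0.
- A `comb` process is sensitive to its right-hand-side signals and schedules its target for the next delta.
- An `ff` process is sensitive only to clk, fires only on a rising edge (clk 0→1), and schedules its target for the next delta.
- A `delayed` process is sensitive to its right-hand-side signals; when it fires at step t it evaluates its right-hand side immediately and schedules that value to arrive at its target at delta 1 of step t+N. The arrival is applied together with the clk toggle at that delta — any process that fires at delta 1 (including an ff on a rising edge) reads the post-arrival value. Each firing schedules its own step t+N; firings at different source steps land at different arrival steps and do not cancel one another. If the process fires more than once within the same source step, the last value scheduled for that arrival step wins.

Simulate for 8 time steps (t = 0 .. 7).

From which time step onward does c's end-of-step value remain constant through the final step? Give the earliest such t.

3

t0.Δ0 f=0 clk=0 a=0 c=1 b=0 d=0 e=1
t0.Δ1 f=0 clk=1 a=0 c=1 b=0 d=0 e=1
t0.Δ2 f=0 clk=1 a=0 c=1 b=0 d=0 e=0
t0.Δ3 f=0 clk=1 a=1 c=1 b=1 d=0 e=0
t1.Δ0 f=0 clk=1 a=1 c=1 b=1 d=0 e=0
t1.Δ1 f=0 clk=0 a=1 c=1 b=1 d=0 e=0
t2.Δ0 f=0 clk=0 a=1 c=1 b=1 d=0 e=0
t2.Δ1 f=0 clk=1 a=1 c=1 b=1 d=0 e=0
t3.Δ0 f=0 clk=1 a=1 c=1 b=1 d=0 e=0
t3.Δ1 f=0 clk=0 a=1 c=0 b=1 d=0 e=0
t3.Δ2 f=0 clk=0 a=0 c=0 b=0 d=0 e=0
t4.Δ0 f=0 clk=0 a=0 c=0 b=0 d=0 e=0
t4.Δ1 f=0 clk=1 a=0 c=0 b=0 d=0 e=0
t5.Δ0 f=0 clk=1 a=0 c=0 b=0 d=0 e=0
t5.Δ1 f=0 clk=0 a=0 c=0 b=0 d=0 e=0
t6.Δ0 f=0 clk=0 a=0 c=0 b=0 d=0 e=0
t6.Δ1 f=0 clk=1 a=0 c=0 b=0 d=0 e=0
t7.Δ0 f=0 clk=1 a=0 c=0 b=0 d=0 e=0
t7.Δ1 f=0 clk=0 a=0 c=0 b=0 d=0 e=0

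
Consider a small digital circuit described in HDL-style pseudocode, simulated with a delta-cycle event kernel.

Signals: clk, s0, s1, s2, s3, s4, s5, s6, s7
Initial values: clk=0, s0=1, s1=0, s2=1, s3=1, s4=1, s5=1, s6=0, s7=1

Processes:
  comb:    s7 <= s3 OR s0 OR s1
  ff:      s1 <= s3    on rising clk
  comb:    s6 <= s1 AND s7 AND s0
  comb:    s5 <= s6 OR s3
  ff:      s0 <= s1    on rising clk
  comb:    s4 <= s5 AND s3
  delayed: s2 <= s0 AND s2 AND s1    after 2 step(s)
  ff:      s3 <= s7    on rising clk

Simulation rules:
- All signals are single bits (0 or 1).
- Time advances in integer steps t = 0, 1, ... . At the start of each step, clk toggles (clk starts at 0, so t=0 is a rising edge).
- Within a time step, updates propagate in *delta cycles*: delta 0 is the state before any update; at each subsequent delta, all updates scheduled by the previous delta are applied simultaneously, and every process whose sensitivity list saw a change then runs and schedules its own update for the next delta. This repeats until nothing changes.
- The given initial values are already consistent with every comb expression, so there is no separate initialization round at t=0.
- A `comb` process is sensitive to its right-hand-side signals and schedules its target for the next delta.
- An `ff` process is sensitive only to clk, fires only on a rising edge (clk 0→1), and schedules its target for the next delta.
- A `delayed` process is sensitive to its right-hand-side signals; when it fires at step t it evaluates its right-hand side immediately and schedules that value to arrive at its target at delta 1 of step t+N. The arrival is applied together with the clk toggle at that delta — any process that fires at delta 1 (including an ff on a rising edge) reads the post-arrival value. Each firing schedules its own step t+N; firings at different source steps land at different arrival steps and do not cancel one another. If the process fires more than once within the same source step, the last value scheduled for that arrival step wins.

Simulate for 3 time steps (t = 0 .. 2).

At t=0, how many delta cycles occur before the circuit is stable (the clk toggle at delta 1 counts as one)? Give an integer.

2

t0.Δ0 s1=0 s2=1 s3=1 s0=1 s5=1 s6=0 clk=0 s4=1 s7=1
t0.Δ1 s1=0 s2=1 s3=1 s0=1 s5=1 s6=0 clk=1 s4=1 s7=1
t0.Δ2 s1=1 s2=1 s3=1 s0=0 s5=1 s6=0 clk=1 s4=1 s7=1
t1.Δ0 s1=1 s2=1 s3=1 s0=0 s5=1 s6=0 clk=1 s4=1 s7=1
t1.Δ1 s1=1 s2=1 s3=1 s0=0 s5=1 s6=0 clk=0 s4=1 s7=1
t2.Δ0 s1=1 s2=1 s3=1 s0=0 s5=1 s6=0 clk=0 s4=1 s7=1
t2.Δ1 s1=1 s2=0 s3=1 s0=0 s5=1 s6=0 clk=1 s4=1 s7=1
t2.Δ2 s1=1 s2=0 s3=1 s0=1 s5=1 s6=0 clk=1 s4=1 s7=1
t2.Δ3 s1=1 s2=0 s3=1 s0=1 s5=1 s6=1 clk=1 s4=1 s7=1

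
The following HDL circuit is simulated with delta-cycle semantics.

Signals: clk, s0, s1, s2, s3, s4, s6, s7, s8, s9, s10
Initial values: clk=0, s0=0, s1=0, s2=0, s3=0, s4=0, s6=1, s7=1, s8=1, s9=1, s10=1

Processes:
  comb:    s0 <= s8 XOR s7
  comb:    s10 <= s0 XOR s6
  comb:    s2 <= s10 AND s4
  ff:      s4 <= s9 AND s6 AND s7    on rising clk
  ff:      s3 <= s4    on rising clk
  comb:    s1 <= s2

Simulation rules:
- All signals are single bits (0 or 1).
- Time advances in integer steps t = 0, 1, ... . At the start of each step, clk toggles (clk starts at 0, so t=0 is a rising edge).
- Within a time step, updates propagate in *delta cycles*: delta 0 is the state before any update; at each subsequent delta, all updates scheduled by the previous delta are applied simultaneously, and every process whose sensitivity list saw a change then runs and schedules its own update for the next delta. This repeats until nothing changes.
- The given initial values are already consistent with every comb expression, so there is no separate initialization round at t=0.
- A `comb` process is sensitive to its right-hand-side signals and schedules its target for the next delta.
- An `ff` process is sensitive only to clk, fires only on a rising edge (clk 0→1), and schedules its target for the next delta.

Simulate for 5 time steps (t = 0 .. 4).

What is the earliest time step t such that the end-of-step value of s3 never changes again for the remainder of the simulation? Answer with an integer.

t0.Δ0 s9=1 s3=0 s1=0 s2=0 s6=1 s4=0 s8=1 s0=0 s10=1 s7=1 clk=0
t0.Δ1 s9=1 s3=0 s1=0 s2=0 s6=1 s4=0 s8=1 s0=0 s10=1 s7=1 clk=1
t0.Δ2 s9=1 s3=0 s1=0 s2=0 s6=1 s4=1 s8=1 s0=0 s10=1 s7=1 clk=1
t0.Δ3 s9=1 s3=0 s1=0 s2=1 s6=1 s4=1 s8=1 s0=0 s10=1 s7=1 clk=1
t0.Δ4 s9=1 s3=0 s1=1 s2=1 s6=1 s4=1 s8=1 s0=0 s10=1 s7=1 clk=1
t1.Δ0 s9=1 s3=0 s1=1 s2=1 s6=1 s4=1 s8=1 s0=0 s10=1 s7=1 clk=1
t1.Δ1 s9=1 s3=0 s1=1 s2=1 s6=1 s4=1 s8=1 s0=0 s10=1 s7=1 clk=0
t2.Δ0 s9=1 s3=0 s1=1 s2=1 s6=1 s4=1 s8=1 s0=0 s10=1 s7=1 clk=0
t2.Δ1 s9=1 s3=0 s1=1 s2=1 s6=1 s4=1 s8=1 s0=0 s10=1 s7=1 clk=1
t2.Δ2 s9=1 s3=1 s1=1 s2=1 s6=1 s4=1 s8=1 s0=0 s10=1 s7=1 clk=1
t3.Δ0 s9=1 s3=1 s1=1 s2=1 s6=1 s4=1 s8=1 s0=0 s10=1 s7=1 clk=1
t3.Δ1 s9=1 s3=1 s1=1 s2=1 s6=1 s4=1 s8=1 s0=0 s10=1 s7=1 clk=0
t4.Δ0 s9=1 s3=1 s1=1 s2=1 s6=1 s4=1 s8=1 s0=0 s10=1 s7=1 clk=0
t4.Δ1 s9=1 s3=1 s1=1 s2=1 s6=1 s4=1 s8=1 s0=0 s10=1 s7=1 clk=1

2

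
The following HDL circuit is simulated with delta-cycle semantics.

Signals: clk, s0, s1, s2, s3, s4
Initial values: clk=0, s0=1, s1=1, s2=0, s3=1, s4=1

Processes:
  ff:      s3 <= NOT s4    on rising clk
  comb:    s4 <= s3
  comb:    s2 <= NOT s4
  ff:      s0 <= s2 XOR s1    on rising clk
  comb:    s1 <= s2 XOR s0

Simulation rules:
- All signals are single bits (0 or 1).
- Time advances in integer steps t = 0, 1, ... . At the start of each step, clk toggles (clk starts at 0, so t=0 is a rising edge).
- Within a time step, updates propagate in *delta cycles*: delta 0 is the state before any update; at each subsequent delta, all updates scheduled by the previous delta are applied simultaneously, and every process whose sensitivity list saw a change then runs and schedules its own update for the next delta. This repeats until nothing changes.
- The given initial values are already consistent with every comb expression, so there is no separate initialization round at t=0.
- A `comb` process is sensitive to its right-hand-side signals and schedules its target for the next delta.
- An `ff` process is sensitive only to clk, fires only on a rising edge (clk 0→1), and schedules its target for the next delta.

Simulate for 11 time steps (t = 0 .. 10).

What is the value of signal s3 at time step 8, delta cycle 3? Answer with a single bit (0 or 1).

t0.Δ0 clk=0 s2=0 s1=1 s0=1 s4=1 s3=1
t0.Δ1 clk=1 s2=0 s1=1 s0=1 s4=1 s3=1
t0.Δ2 clk=1 s2=0 s1=1 s0=1 s4=1 s3=0
t0.Δ3 clk=1 s2=0 s1=1 s0=1 s4=0 s3=0
t0.Δ4 clk=1 s2=1 s1=1 s0=1 s4=0 s3=0
t0.Δ5 clk=1 s2=1 s1=0 s0=1 s4=0 s3=0
t1.Δ0 clk=1 s2=1 s1=0 s0=1 s4=0 s3=0
t1.Δ1 clk=0 s2=1 s1=0 s0=1 s4=0 s3=0
t2.Δ0 clk=0 s2=1 s1=0 s0=1 s4=0 s3=0
t2.Δ1 clk=1 s2=1 s1=0 s0=1 s4=0 s3=0
t2.Δ2 clk=1 s2=1 s1=0 s0=1 s4=0 s3=1
t2.Δ3 clk=1 s2=1 s1=0 s0=1 s4=1 s3=1
t2.Δ4 clk=1 s2=0 s1=0 s0=1 s4=1 s3=1
t2.Δ5 clk=1 s2=0 s1=1 s0=1 s4=1 s3=1
t3.Δ0 clk=1 s2=0 s1=1 s0=1 s4=1 s3=1
t3.Δ1 clk=0 s2=0 s1=1 s0=1 s4=1 s3=1
t4.Δ0 clk=0 s2=0 s1=1 s0=1 s4=1 s3=1
t4.Δ1 clk=1 s2=0 s1=1 s0=1 s4=1 s3=1
t4.Δ2 clk=1 s2=0 s1=1 s0=1 s4=1 s3=0
t4.Δ3 clk=1 s2=0 s1=1 s0=1 s4=0 s3=0
t4.Δ4 clk=1 s2=1 s1=1 s0=1 s4=0 s3=0
t4.Δ5 clk=1 s2=1 s1=0 s0=1 s4=0 s3=0
t5.Δ0 clk=1 s2=1 s1=0 s0=1 s4=0 s3=0
t5.Δ1 clk=0 s2=1 s1=0 s0=1 s4=0 s3=0
t6.Δ0 clk=0 s2=1 s1=0 s0=1 s4=0 s3=0
t6.Δ1 clk=1 s2=1 s1=0 s0=1 s4=0 s3=0
t6.Δ2 clk=1 s2=1 s1=0 s0=1 s4=0 s3=1
t6.Δ3 clk=1 s2=1 s1=0 s0=1 s4=1 s3=1
t6.Δ4 clk=1 s2=0 s1=0 s0=1 s4=1 s3=1
t6.Δ5 clk=1 s2=0 s1=1 s0=1 s4=1 s3=1
t7.Δ0 clk=1 s2=0 s1=1 s0=1 s4=1 s3=1
t7.Δ1 clk=0 s2=0 s1=1 s0=1 s4=1 s3=1
t8.Δ0 clk=0 s2=0 s1=1 s0=1 s4=1 s3=1
t8.Δ1 clk=1 s2=0 s1=1 s0=1 s4=1 s3=1
t8.Δ2 clk=1 s2=0 s1=1 s0=1 s4=1 s3=0
t8.Δ3 clk=1 s2=0 s1=1 s0=1 s4=0 s3=0
t8.Δ4 clk=1 s2=1 s1=1 s0=1 s4=0 s3=0
t8.Δ5 clk=1 s2=1 s1=0 s0=1 s4=0 s3=0
t9.Δ0 clk=1 s2=1 s1=0 s0=1 s4=0 s3=0
t9.Δ1 clk=0 s2=1 s1=0 s0=1 s4=0 s3=0
t10.Δ0 clk=0 s2=1 s1=0 s0=1 s4=0 s3=0
t10.Δ1 clk=1 s2=1 s1=0 s0=1 s4=0 s3=0
t10.Δ2 clk=1 s2=1 s1=0 s0=1 s4=0 s3=1
t10.Δ3 clk=1 s2=1 s1=0 s0=1 s4=1 s3=1
t10.Δ4 clk=1 s2=0 s1=0 s0=1 s4=1 s3=1
t10.Δ5 clk=1 s2=0 s1=1 s0=1 s4=1 s3=1

0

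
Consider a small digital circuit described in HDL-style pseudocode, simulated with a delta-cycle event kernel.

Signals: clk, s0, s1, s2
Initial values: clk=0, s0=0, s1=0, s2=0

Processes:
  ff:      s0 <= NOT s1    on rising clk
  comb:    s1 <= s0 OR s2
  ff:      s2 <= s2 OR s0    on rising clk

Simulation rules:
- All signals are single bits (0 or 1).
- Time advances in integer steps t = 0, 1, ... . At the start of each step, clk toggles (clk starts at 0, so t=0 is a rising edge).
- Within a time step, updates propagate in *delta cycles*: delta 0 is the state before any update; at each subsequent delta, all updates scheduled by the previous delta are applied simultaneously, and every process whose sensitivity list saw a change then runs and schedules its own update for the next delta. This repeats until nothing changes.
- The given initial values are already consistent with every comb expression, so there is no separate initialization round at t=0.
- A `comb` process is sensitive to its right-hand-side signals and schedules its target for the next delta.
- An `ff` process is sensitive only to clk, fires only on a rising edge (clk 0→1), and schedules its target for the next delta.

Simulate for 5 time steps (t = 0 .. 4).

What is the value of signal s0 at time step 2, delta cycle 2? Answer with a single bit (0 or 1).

t=0 Δ0: s0=0 s2=0 s1=0 clk=0
  Δ1: clk:0→1
  Δ2: s0:0→1
  Δ3: s1:0→1
  (3Δ to stable)
t=1 Δ0: s0=1 s2=0 s1=1 clk=1
  Δ1: clk:1→0
  (1Δ to stable)
t=2 Δ0: s0=1 s2=0 s1=1 clk=0
  Δ1: clk:0→1
  Δ2: s0:1→0, s2:0→1
  (2Δ to stable)
t=3 Δ0: s0=0 s2=1 s1=1 clk=1
  Δ1: clk:1→0
  (1Δ to stable)
t=4 Δ0: s0=0 s2=1 s1=1 clk=0
  Δ1: clk:0→1
  (1Δ to stable)

0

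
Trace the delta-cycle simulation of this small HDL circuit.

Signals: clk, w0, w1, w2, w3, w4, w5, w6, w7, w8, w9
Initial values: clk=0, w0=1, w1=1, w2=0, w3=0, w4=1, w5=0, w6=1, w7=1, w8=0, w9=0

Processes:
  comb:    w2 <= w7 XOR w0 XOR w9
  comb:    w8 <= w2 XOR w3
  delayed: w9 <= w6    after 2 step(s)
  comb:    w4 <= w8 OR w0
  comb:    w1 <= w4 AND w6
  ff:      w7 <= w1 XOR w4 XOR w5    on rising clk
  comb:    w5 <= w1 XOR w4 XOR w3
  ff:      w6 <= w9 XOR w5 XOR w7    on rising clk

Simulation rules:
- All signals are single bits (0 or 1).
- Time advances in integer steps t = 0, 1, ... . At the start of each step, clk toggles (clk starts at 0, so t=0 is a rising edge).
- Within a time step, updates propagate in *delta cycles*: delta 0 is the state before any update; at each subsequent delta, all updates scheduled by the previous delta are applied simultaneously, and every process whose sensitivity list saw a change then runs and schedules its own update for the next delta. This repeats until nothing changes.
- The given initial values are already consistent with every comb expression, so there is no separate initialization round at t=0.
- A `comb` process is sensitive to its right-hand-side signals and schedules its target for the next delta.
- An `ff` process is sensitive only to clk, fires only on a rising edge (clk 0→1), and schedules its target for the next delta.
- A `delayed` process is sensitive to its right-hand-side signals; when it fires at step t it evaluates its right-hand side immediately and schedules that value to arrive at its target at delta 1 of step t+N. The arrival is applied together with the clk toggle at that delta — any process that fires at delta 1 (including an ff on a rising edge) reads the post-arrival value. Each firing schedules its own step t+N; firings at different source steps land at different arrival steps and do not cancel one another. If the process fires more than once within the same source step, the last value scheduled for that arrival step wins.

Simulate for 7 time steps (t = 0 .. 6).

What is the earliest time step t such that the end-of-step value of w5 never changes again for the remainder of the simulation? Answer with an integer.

4

t0.Δ0 w5=0 w1=1 w8=0 clk=0 w0=1 w4=1 w7=1 w3=0 w2=0 w9=0 w6=1
t0.Δ1 w5=0 w1=1 w8=0 clk=1 w0=1 w4=1 w7=1 w3=0 w2=0 w9=0 w6=1
t0.Δ2 w5=0 w1=1 w8=0 clk=1 w0=1 w4=1 w7=0 w3=0 w2=0 w9=0 w6=1
t0.Δ3 w5=0 w1=1 w8=0 clk=1 w0=1 w4=1 w7=0 w3=0 w2=1 w9=0 w6=1
t0.Δ4 w5=0 w1=1 w8=1 clk=1 w0=1 w4=1 w7=0 w3=0 w2=1 w9=0 w6=1
t1.Δ0 w5=0 w1=1 w8=1 clk=1 w0=1 w4=1 w7=0 w3=0 w2=1 w9=0 w6=1
t1.Δ1 w5=0 w1=1 w8=1 clk=0 w0=1 w4=1 w7=0 w3=0 w2=1 w9=0 w6=1
t2.Δ0 w5=0 w1=1 w8=1 clk=0 w0=1 w4=1 w7=0 w3=0 w2=1 w9=0 w6=1
t2.Δ1 w5=0 w1=1 w8=1 clk=1 w0=1 w4=1 w7=0 w3=0 w2=1 w9=0 w6=1
t2.Δ2 w5=0 w1=1 w8=1 clk=1 w0=1 w4=1 w7=0 w3=0 w2=1 w9=0 w6=0
t2.Δ3 w5=0 w1=0 w8=1 clk=1 w0=1 w4=1 w7=0 w3=0 w2=1 w9=0 w6=0
t2.Δ4 w5=1 w1=0 w8=1 clk=1 w0=1 w4=1 w7=0 w3=0 w2=1 w9=0 w6=0
t3.Δ0 w5=1 w1=0 w8=1 clk=1 w0=1 w4=1 w7=0 w3=0 w2=1 w9=0 w6=0
t3.Δ1 w5=1 w1=0 w8=1 clk=0 w0=1 w4=1 w7=0 w3=0 w2=1 w9=0 w6=0
t4.Δ0 w5=1 w1=0 w8=1 clk=0 w0=1 w4=1 w7=0 w3=0 w2=1 w9=0 w6=0
t4.Δ1 w5=1 w1=0 w8=1 clk=1 w0=1 w4=1 w7=0 w3=0 w2=1 w9=0 w6=0
t4.Δ2 w5=1 w1=0 w8=1 clk=1 w0=1 w4=1 w7=0 w3=0 w2=1 w9=0 w6=1
t4.Δ3 w5=1 w1=1 w8=1 clk=1 w0=1 w4=1 w7=0 w3=0 w2=1 w9=0 w6=1
t4.Δ4 w5=0 w1=1 w8=1 clk=1 w0=1 w4=1 w7=0 w3=0 w2=1 w9=0 w6=1
t5.Δ0 w5=0 w1=1 w8=1 clk=1 w0=1 w4=1 w7=0 w3=0 w2=1 w9=0 w6=1
t5.Δ1 w5=0 w1=1 w8=1 clk=0 w0=1 w4=1 w7=0 w3=0 w2=1 w9=0 w6=1
t6.Δ0 w5=0 w1=1 w8=1 clk=0 w0=1 w4=1 w7=0 w3=0 w2=1 w9=0 w6=1
t6.Δ1 w5=0 w1=1 w8=1 clk=1 w0=1 w4=1 w7=0 w3=0 w2=1 w9=1 w6=1
t6.Δ2 w5=0 w1=1 w8=1 clk=1 w0=1 w4=1 w7=0 w3=0 w2=0 w9=1 w6=1
t6.Δ3 w5=0 w1=1 w8=0 clk=1 w0=1 w4=1 w7=0 w3=0 w2=0 w9=1 w6=1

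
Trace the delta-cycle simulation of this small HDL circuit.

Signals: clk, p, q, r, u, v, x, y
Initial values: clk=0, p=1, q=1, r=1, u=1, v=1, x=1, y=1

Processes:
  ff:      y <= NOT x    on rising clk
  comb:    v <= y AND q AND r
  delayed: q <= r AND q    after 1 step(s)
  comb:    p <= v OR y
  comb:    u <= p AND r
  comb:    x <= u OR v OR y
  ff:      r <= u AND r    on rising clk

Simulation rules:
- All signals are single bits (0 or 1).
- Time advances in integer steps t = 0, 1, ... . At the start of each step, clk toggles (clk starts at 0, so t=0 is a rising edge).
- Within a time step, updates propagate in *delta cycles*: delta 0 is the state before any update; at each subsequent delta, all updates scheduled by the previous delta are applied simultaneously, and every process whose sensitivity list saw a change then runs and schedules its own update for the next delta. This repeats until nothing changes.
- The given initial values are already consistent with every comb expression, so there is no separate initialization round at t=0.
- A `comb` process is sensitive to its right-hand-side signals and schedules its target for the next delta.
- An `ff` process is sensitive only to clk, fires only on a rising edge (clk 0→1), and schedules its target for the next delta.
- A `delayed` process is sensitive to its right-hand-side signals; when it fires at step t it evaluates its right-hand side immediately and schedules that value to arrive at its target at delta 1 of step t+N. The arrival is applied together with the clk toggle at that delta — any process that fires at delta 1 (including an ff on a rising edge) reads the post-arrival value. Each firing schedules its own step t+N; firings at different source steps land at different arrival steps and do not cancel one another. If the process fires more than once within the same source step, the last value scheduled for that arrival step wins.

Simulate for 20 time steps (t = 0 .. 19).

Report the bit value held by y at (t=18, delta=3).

[bits: q,y,clk,u,x,r,p,v]
t=0: Δ0=11011111 Δ1=11111111 Δ2=10111111 Δ3=10111110 Δ4=10111100 Δ5=10101100 Δ6=10100100 | 6Δ
t=1: Δ0=10100100 Δ1=10000100 | 1Δ
t=2: Δ0=10000100 Δ1=10100100 Δ2=11100000 Δ3=11101010 | 3Δ
t=3: Δ0=11101010 Δ1=01001010 | 1Δ
t=4: Δ0=01001010 Δ1=01101010 Δ2=00101010 Δ3=00100000 | 3Δ
t=5: Δ0=00100000 Δ1=00000000 | 1Δ
t=6: Δ0=00000000 Δ1=00100000 Δ2=01100000 Δ3=01101010 | 3Δ
t=7: Δ0=01101010 Δ1=01001010 | 1Δ
t=8: Δ0=01001010 Δ1=01101010 Δ2=00101010 Δ3=00100000 | 3Δ
t=9: Δ0=00100000 Δ1=00000000 | 1Δ
t=10: Δ0=00000000 Δ1=00100000 Δ2=01100000 Δ3=01101010 | 3Δ
t=11: Δ0=01101010 Δ1=01001010 | 1Δ
t=12: Δ0=01001010 Δ1=01101010 Δ2=00101010 Δ3=00100000 | 3Δ
t=13: Δ0=00100000 Δ1=00000000 | 1Δ
t=14: Δ0=00000000 Δ1=00100000 Δ2=01100000 Δ3=01101010 | 3Δ
t=15: Δ0=01101010 Δ1=01001010 | 1Δ
t=16: Δ0=01001010 Δ1=01101010 Δ2=00101010 Δ3=00100000 | 3Δ
t=17: Δ0=00100000 Δ1=00000000 | 1Δ
t=18: Δ0=00000000 Δ1=00100000 Δ2=01100000 Δ3=01101010 | 3Δ
t=19: Δ0=01101010 Δ1=01001010 | 1Δ

1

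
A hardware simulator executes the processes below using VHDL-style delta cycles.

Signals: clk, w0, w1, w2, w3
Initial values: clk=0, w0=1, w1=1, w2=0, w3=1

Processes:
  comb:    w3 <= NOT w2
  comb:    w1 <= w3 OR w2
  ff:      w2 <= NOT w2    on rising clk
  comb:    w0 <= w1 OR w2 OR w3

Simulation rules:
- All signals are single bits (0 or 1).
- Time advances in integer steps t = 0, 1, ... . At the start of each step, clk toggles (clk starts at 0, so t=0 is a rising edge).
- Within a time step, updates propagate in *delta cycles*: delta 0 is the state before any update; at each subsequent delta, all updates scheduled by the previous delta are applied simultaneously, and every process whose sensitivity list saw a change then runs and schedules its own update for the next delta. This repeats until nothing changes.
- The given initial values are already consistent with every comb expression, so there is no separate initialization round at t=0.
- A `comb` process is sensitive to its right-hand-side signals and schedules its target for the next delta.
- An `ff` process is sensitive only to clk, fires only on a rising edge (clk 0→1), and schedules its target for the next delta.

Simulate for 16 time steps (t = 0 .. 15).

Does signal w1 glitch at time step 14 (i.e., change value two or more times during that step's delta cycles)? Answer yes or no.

t=0 Δ0: w2=0 w3=1 w0=1 clk=0 w1=1
  Δ1: clk:0→1
  Δ2: w2:0→1
  Δ3: w3:1→0
  (3Δ to stable)
t=1 Δ0: w2=1 w3=0 w0=1 clk=1 w1=1
  Δ1: clk:1→0
  (1Δ to stable)
t=2 Δ0: w2=1 w3=0 w0=1 clk=0 w1=1
  Δ1: clk:0→1
  Δ2: w2:1→0
  Δ3: w3:0→1, w1:1→0
  Δ4: w1:0→1
  (4Δ to stable)
t=3 Δ0: w2=0 w3=1 w0=1 clk=1 w1=1
  Δ1: clk:1→0
  (1Δ to stable)
t=4 Δ0: w2=0 w3=1 w0=1 clk=0 w1=1
  Δ1: clk:0→1
  Δ2: w2:0→1
  Δ3: w3:1→0
  (3Δ to stable)
t=5 Δ0: w2=1 w3=0 w0=1 clk=1 w1=1
  Δ1: clk:1→0
  (1Δ to stable)
t=6 Δ0: w2=1 w3=0 w0=1 clk=0 w1=1
  Δ1: clk:0→1
  Δ2: w2:1→0
  Δ3: w3:0→1, w1:1→0
  Δ4: w1:0→1
  (4Δ to stable)
t=7 Δ0: w2=0 w3=1 w0=1 clk=1 w1=1
  Δ1: clk:1→0
  (1Δ to stable)
t=8 Δ0: w2=0 w3=1 w0=1 clk=0 w1=1
  Δ1: clk:0→1
  Δ2: w2:0→1
  Δ3: w3:1→0
  (3Δ to stable)
t=9 Δ0: w2=1 w3=0 w0=1 clk=1 w1=1
  Δ1: clk:1→0
  (1Δ to stable)
t=10 Δ0: w2=1 w3=0 w0=1 clk=0 w1=1
  Δ1: clk:0→1
  Δ2: w2:1→0
  Δ3: w3:0→1, w1:1→0
  Δ4: w1:0→1
  (4Δ to stable)
t=11 Δ0: w2=0 w3=1 w0=1 clk=1 w1=1
  Δ1: clk:1→0
  (1Δ to stable)
t=12 Δ0: w2=0 w3=1 w0=1 clk=0 w1=1
  Δ1: clk:0→1
  Δ2: w2:0→1
  Δ3: w3:1→0
  (3Δ to stable)
t=13 Δ0: w2=1 w3=0 w0=1 clk=1 w1=1
  Δ1: clk:1→0
  (1Δ to stable)
t=14 Δ0: w2=1 w3=0 w0=1 clk=0 w1=1
  Δ1: clk:0→1
  Δ2: w2:1→0
  Δ3: w3:0→1, w1:1→0
  Δ4: w1:0→1
  (4Δ to stable)
t=15 Δ0: w2=0 w3=1 w0=1 clk=1 w1=1
  Δ1: clk:1→0
  (1Δ to stable)

yes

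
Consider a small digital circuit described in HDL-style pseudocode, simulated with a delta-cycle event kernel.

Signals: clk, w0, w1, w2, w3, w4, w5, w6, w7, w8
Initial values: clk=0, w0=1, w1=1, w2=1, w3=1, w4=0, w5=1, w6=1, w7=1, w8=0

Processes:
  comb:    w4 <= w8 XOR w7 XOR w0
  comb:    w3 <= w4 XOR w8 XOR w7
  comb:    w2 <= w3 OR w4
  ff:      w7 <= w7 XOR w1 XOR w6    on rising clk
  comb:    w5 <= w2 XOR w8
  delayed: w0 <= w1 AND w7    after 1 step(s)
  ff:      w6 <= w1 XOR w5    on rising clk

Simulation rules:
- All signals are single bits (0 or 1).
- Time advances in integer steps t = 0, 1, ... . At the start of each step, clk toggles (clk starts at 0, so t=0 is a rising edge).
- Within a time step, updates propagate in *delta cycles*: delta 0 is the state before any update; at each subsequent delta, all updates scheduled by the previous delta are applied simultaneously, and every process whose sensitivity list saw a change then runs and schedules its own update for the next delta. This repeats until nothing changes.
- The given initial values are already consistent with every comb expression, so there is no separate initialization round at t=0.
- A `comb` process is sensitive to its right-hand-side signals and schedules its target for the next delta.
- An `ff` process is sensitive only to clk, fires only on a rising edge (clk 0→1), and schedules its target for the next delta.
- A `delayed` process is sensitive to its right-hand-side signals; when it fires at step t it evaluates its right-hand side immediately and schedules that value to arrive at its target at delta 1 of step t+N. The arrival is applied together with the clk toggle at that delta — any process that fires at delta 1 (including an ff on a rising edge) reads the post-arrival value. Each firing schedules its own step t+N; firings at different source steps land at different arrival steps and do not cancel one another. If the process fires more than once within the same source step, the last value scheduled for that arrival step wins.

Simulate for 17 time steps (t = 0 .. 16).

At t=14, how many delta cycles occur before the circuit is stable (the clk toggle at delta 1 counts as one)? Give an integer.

t0.Δ0 clk=0 w7=1 w2=1 w3=1 w5=1 w0=1 w4=0 w6=1 w8=0 w1=1
t0.Δ1 clk=1 w7=1 w2=1 w3=1 w5=1 w0=1 w4=0 w6=1 w8=0 w1=1
t0.Δ2 clk=1 w7=1 w2=1 w3=1 w5=1 w0=1 w4=0 w6=0 w8=0 w1=1
t1.Δ0 clk=1 w7=1 w2=1 w3=1 w5=1 w0=1 w4=0 w6=0 w8=0 w1=1
t1.Δ1 clk=0 w7=1 w2=1 w3=1 w5=1 w0=1 w4=0 w6=0 w8=0 w1=1
t2.Δ0 clk=0 w7=1 w2=1 w3=1 w5=1 w0=1 w4=0 w6=0 w8=0 w1=1
t2.Δ1 clk=1 w7=1 w2=1 w3=1 w5=1 w0=1 w4=0 w6=0 w8=0 w1=1
t2.Δ2 clk=1 w7=0 w2=1 w3=1 w5=1 w0=1 w4=0 w6=0 w8=0 w1=1
t2.Δ3 clk=1 w7=0 w2=1 w3=0 w5=1 w0=1 w4=1 w6=0 w8=0 w1=1
t2.Δ4 clk=1 w7=0 w2=1 w3=1 w5=1 w0=1 w4=1 w6=0 w8=0 w1=1
t3.Δ0 clk=1 w7=0 w2=1 w3=1 w5=1 w0=1 w4=1 w6=0 w8=0 w1=1
t3.Δ1 clk=0 w7=0 w2=1 w3=1 w5=1 w0=0 w4=1 w6=0 w8=0 w1=1
t3.Δ2 clk=0 w7=0 w2=1 w3=1 w5=1 w0=0 w4=0 w6=0 w8=0 w1=1
t3.Δ3 clk=0 w7=0 w2=1 w3=0 w5=1 w0=0 w4=0 w6=0 w8=0 w1=1
t3.Δ4 clk=0 w7=0 w2=0 w3=0 w5=1 w0=0 w4=0 w6=0 w8=0 w1=1
t3.Δ5 clk=0 w7=0 w2=0 w3=0 w5=0 w0=0 w4=0 w6=0 w8=0 w1=1
t4.Δ0 clk=0 w7=0 w2=0 w3=0 w5=0 w0=0 w4=0 w6=0 w8=0 w1=1
t4.Δ1 clk=1 w7=0 w2=0 w3=0 w5=0 w0=0 w4=0 w6=0 w8=0 w1=1
t4.Δ2 clk=1 w7=1 w2=0 w3=0 w5=0 w0=0 w4=0 w6=1 w8=0 w1=1
t4.Δ3 clk=1 w7=1 w2=0 w3=1 w5=0 w0=0 w4=1 w6=1 w8=0 w1=1
t4.Δ4 clk=1 w7=1 w2=1 w3=0 w5=0 w0=0 w4=1 w6=1 w8=0 w1=1
t4.Δ5 clk=1 w7=1 w2=1 w3=0 w5=1 w0=0 w4=1 w6=1 w8=0 w1=1
t5.Δ0 clk=1 w7=1 w2=1 w3=0 w5=1 w0=0 w4=1 w6=1 w8=0 w1=1
t5.Δ1 clk=0 w7=1 w2=1 w3=0 w5=1 w0=1 w4=1 w6=1 w8=0 w1=1
t5.Δ2 clk=0 w7=1 w2=1 w3=0 w5=1 w0=1 w4=0 w6=1 w8=0 w1=1
t5.Δ3 clk=0 w7=1 w2=0 w3=1 w5=1 w0=1 w4=0 w6=1 w8=0 w1=1
t5.Δ4 clk=0 w7=1 w2=1 w3=1 w5=0 w0=1 w4=0 w6=1 w8=0 w1=1
t5.Δ5 clk=0 w7=1 w2=1 w3=1 w5=1 w0=1 w4=0 w6=1 w8=0 w1=1
t6.Δ0 clk=0 w7=1 w2=1 w3=1 w5=1 w0=1 w4=0 w6=1 w8=0 w1=1
t6.Δ1 clk=1 w7=1 w2=1 w3=1 w5=1 w0=1 w4=0 w6=1 w8=0 w1=1
t6.Δ2 clk=1 w7=1 w2=1 w3=1 w5=1 w0=1 w4=0 w6=0 w8=0 w1=1
t7.Δ0 clk=1 w7=1 w2=1 w3=1 w5=1 w0=1 w4=0 w6=0 w8=0 w1=1
t7.Δ1 clk=0 w7=1 w2=1 w3=1 w5=1 w0=1 w4=0 w6=0 w8=0 w1=1
t8.Δ0 clk=0 w7=1 w2=1 w3=1 w5=1 w0=1 w4=0 w6=0 w8=0 w1=1
t8.Δ1 clk=1 w7=1 w2=1 w3=1 w5=1 w0=1 w4=0 w6=0 w8=0 w1=1
t8.Δ2 clk=1 w7=0 w2=1 w3=1 w5=1 w0=1 w4=0 w6=0 w8=0 w1=1
t8.Δ3 clk=1 w7=0 w2=1 w3=0 w5=1 w0=1 w4=1 w6=0 w8=0 w1=1
t8.Δ4 clk=1 w7=0 w2=1 w3=1 w5=1 w0=1 w4=1 w6=0 w8=0 w1=1
t9.Δ0 clk=1 w7=0 w2=1 w3=1 w5=1 w0=1 w4=1 w6=0 w8=0 w1=1
t9.Δ1 clk=0 w7=0 w2=1 w3=1 w5=1 w0=0 w4=1 w6=0 w8=0 w1=1
t9.Δ2 clk=0 w7=0 w2=1 w3=1 w5=1 w0=0 w4=0 w6=0 w8=0 w1=1
t9.Δ3 clk=0 w7=0 w2=1 w3=0 w5=1 w0=0 w4=0 w6=0 w8=0 w1=1
t9.Δ4 clk=0 w7=0 w2=0 w3=0 w5=1 w0=0 w4=0 w6=0 w8=0 w1=1
t9.Δ5 clk=0 w7=0 w2=0 w3=0 w5=0 w0=0 w4=0 w6=0 w8=0 w1=1
t10.Δ0 clk=0 w7=0 w2=0 w3=0 w5=0 w0=0 w4=0 w6=0 w8=0 w1=1
t10.Δ1 clk=1 w7=0 w2=0 w3=0 w5=0 w0=0 w4=0 w6=0 w8=0 w1=1
t10.Δ2 clk=1 w7=1 w2=0 w3=0 w5=0 w0=0 w4=0 w6=1 w8=0 w1=1
t10.Δ3 clk=1 w7=1 w2=0 w3=1 w5=0 w0=0 w4=1 w6=1 w8=0 w1=1
t10.Δ4 clk=1 w7=1 w2=1 w3=0 w5=0 w0=0 w4=1 w6=1 w8=0 w1=1
t10.Δ5 clk=1 w7=1 w2=1 w3=0 w5=1 w0=0 w4=1 w6=1 w8=0 w1=1
t11.Δ0 clk=1 w7=1 w2=1 w3=0 w5=1 w0=0 w4=1 w6=1 w8=0 w1=1
t11.Δ1 clk=0 w7=1 w2=1 w3=0 w5=1 w0=1 w4=1 w6=1 w8=0 w1=1
t11.Δ2 clk=0 w7=1 w2=1 w3=0 w5=1 w0=1 w4=0 w6=1 w8=0 w1=1
t11.Δ3 clk=0 w7=1 w2=0 w3=1 w5=1 w0=1 w4=0 w6=1 w8=0 w1=1
t11.Δ4 clk=0 w7=1 w2=1 w3=1 w5=0 w0=1 w4=0 w6=1 w8=0 w1=1
t11.Δ5 clk=0 w7=1 w2=1 w3=1 w5=1 w0=1 w4=0 w6=1 w8=0 w1=1
t12.Δ0 clk=0 w7=1 w2=1 w3=1 w5=1 w0=1 w4=0 w6=1 w8=0 w1=1
t12.Δ1 clk=1 w7=1 w2=1 w3=1 w5=1 w0=1 w4=0 w6=1 w8=0 w1=1
t12.Δ2 clk=1 w7=1 w2=1 w3=1 w5=1 w0=1 w4=0 w6=0 w8=0 w1=1
t13.Δ0 clk=1 w7=1 w2=1 w3=1 w5=1 w0=1 w4=0 w6=0 w8=0 w1=1
t13.Δ1 clk=0 w7=1 w2=1 w3=1 w5=1 w0=1 w4=0 w6=0 w8=0 w1=1
t14.Δ0 clk=0 w7=1 w2=1 w3=1 w5=1 w0=1 w4=0 w6=0 w8=0 w1=1
t14.Δ1 clk=1 w7=1 w2=1 w3=1 w5=1 w0=1 w4=0 w6=0 w8=0 w1=1
t14.Δ2 clk=1 w7=0 w2=1 w3=1 w5=1 w0=1 w4=0 w6=0 w8=0 w1=1
t14.Δ3 clk=1 w7=0 w2=1 w3=0 w5=1 w0=1 w4=1 w6=0 w8=0 w1=1
t14.Δ4 clk=1 w7=0 w2=1 w3=1 w5=1 w0=1 w4=1 w6=0 w8=0 w1=1
t15.Δ0 clk=1 w7=0 w2=1 w3=1 w5=1 w0=1 w4=1 w6=0 w8=0 w1=1
t15.Δ1 clk=0 w7=0 w2=1 w3=1 w5=1 w0=0 w4=1 w6=0 w8=0 w1=1
t15.Δ2 clk=0 w7=0 w2=1 w3=1 w5=1 w0=0 w4=0 w6=0 w8=0 w1=1
t15.Δ3 clk=0 w7=0 w2=1 w3=0 w5=1 w0=0 w4=0 w6=0 w8=0 w1=1
t15.Δ4 clk=0 w7=0 w2=0 w3=0 w5=1 w0=0 w4=0 w6=0 w8=0 w1=1
t15.Δ5 clk=0 w7=0 w2=0 w3=0 w5=0 w0=0 w4=0 w6=0 w8=0 w1=1
t16.Δ0 clk=0 w7=0 w2=0 w3=0 w5=0 w0=0 w4=0 w6=0 w8=0 w1=1
t16.Δ1 clk=1 w7=0 w2=0 w3=0 w5=0 w0=0 w4=0 w6=0 w8=0 w1=1
t16.Δ2 clk=1 w7=1 w2=0 w3=0 w5=0 w0=0 w4=0 w6=1 w8=0 w1=1
t16.Δ3 clk=1 w7=1 w2=0 w3=1 w5=0 w0=0 w4=1 w6=1 w8=0 w1=1
t16.Δ4 clk=1 w7=1 w2=1 w3=0 w5=0 w0=0 w4=1 w6=1 w8=0 w1=1
t16.Δ5 clk=1 w7=1 w2=1 w3=0 w5=1 w0=0 w4=1 w6=1 w8=0 w1=1

4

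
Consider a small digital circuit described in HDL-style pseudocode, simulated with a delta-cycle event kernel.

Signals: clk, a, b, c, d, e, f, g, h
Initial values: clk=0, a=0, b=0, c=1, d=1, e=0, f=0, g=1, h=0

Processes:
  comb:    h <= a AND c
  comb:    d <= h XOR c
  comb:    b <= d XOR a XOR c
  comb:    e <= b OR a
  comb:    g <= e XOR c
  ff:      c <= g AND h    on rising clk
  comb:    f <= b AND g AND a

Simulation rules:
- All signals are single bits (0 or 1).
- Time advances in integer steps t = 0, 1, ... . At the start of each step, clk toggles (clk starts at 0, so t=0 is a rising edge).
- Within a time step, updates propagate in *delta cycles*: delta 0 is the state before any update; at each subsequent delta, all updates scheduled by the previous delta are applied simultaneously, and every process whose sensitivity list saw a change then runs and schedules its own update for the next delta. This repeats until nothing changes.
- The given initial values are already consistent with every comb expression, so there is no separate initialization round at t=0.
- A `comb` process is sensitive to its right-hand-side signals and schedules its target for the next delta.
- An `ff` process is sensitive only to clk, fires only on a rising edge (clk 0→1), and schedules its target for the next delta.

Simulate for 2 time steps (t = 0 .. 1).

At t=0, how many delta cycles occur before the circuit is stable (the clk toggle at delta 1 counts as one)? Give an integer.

6

[bits: b,h,c,clk,f,d,a,g,e]
t=0: Δ0=001001010 Δ1=001101010 Δ2=000101010 Δ3=100100000 Δ4=000100001 Δ5=000100010 Δ6=000100000 | 6Δ
t=1: Δ0=000100000 Δ1=000000000 | 1Δ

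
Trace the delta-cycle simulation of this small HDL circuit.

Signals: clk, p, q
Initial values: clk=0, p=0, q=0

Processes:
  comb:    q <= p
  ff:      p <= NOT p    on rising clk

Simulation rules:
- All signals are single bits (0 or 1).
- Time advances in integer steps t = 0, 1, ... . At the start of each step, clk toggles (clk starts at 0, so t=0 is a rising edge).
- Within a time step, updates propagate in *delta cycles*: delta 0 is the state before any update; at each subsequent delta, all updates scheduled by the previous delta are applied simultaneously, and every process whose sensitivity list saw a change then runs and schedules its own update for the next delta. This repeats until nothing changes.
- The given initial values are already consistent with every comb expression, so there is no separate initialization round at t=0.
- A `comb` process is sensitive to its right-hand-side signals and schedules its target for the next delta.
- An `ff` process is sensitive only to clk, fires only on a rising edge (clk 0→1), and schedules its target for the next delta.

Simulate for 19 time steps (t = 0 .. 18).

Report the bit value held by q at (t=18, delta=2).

t=0 Δ0: p=0 q=0 clk=0
  Δ1: clk:0→1
  Δ2: p:0→1
  Δ3: q:0→1
  (3Δ to stable)
t=1 Δ0: p=1 q=1 clk=1
  Δ1: clk:1→0
  (1Δ to stable)
t=2 Δ0: p=1 q=1 clk=0
  Δ1: clk:0→1
  Δ2: p:1→0
  Δ3: q:1→0
  (3Δ to stable)
t=3 Δ0: p=0 q=0 clk=1
  Δ1: clk:1→0
  (1Δ to stable)
t=4 Δ0: p=0 q=0 clk=0
  Δ1: clk:0→1
  Δ2: p:0→1
  Δ3: q:0→1
  (3Δ to stable)
t=5 Δ0: p=1 q=1 clk=1
  Δ1: clk:1→0
  (1Δ to stable)
t=6 Δ0: p=1 q=1 clk=0
  Δ1: clk:0→1
  Δ2: p:1→0
  Δ3: q:1→0
  (3Δ to stable)
t=7 Δ0: p=0 q=0 clk=1
  Δ1: clk:1→0
  (1Δ to stable)
t=8 Δ0: p=0 q=0 clk=0
  Δ1: clk:0→1
  Δ2: p:0→1
  Δ3: q:0→1
  (3Δ to stable)
t=9 Δ0: p=1 q=1 clk=1
  Δ1: clk:1→0
  (1Δ to stable)
t=10 Δ0: p=1 q=1 clk=0
  Δ1: clk:0→1
  Δ2: p:1→0
  Δ3: q:1→0
  (3Δ to stable)
t=11 Δ0: p=0 q=0 clk=1
  Δ1: clk:1→0
  (1Δ to stable)
t=12 Δ0: p=0 q=0 clk=0
  Δ1: clk:0→1
  Δ2: p:0→1
  Δ3: q:0→1
  (3Δ to stable)
t=13 Δ0: p=1 q=1 clk=1
  Δ1: clk:1→0
  (1Δ to stable)
t=14 Δ0: p=1 q=1 clk=0
  Δ1: clk:0→1
  Δ2: p:1→0
  Δ3: q:1→0
  (3Δ to stable)
t=15 Δ0: p=0 q=0 clk=1
  Δ1: clk:1→0
  (1Δ to stable)
t=16 Δ0: p=0 q=0 clk=0
  Δ1: clk:0→1
  Δ2: p:0→1
  Δ3: q:0→1
  (3Δ to stable)
t=17 Δ0: p=1 q=1 clk=1
  Δ1: clk:1→0
  (1Δ to stable)
t=18 Δ0: p=1 q=1 clk=0
  Δ1: clk:0→1
  Δ2: p:1→0
  Δ3: q:1→0
  (3Δ to stable)

1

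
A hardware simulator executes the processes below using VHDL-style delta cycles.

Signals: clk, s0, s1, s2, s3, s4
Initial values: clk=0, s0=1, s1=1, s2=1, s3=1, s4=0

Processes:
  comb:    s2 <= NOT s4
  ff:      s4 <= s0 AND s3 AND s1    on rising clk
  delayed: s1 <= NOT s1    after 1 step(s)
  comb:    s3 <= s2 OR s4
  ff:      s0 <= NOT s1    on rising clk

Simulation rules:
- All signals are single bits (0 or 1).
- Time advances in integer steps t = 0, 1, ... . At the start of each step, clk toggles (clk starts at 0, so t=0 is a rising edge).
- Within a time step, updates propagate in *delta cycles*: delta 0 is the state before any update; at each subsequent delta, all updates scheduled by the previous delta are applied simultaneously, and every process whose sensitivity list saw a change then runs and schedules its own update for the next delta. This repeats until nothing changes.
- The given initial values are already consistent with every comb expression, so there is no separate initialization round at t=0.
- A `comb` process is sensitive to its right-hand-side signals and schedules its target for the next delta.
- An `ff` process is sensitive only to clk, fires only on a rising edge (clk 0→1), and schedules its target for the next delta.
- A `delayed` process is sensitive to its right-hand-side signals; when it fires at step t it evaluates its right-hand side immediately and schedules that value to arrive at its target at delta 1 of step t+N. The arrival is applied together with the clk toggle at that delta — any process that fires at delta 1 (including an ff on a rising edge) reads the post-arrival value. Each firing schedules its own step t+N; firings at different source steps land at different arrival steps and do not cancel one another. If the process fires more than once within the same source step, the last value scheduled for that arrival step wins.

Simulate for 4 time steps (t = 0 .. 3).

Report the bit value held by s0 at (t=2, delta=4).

t0.Δ0 s1=1 s4=0 s3=1 clk=0 s2=1 s0=1
t0.Δ1 s1=1 s4=0 s3=1 clk=1 s2=1 s0=1
t0.Δ2 s1=1 s4=1 s3=1 clk=1 s2=1 s0=0
t0.Δ3 s1=1 s4=1 s3=1 clk=1 s2=0 s0=0
t1.Δ0 s1=1 s4=1 s3=1 clk=1 s2=0 s0=0
t1.Δ1 s1=1 s4=1 s3=1 clk=0 s2=0 s0=0
t2.Δ0 s1=1 s4=1 s3=1 clk=0 s2=0 s0=0
t2.Δ1 s1=1 s4=1 s3=1 clk=1 s2=0 s0=0
t2.Δ2 s1=1 s4=0 s3=1 clk=1 s2=0 s0=0
t2.Δ3 s1=1 s4=0 s3=0 clk=1 s2=1 s0=0
t2.Δ4 s1=1 s4=0 s3=1 clk=1 s2=1 s0=0
t3.Δ0 s1=1 s4=0 s3=1 clk=1 s2=1 s0=0
t3.Δ1 s1=1 s4=0 s3=1 clk=0 s2=1 s0=0

0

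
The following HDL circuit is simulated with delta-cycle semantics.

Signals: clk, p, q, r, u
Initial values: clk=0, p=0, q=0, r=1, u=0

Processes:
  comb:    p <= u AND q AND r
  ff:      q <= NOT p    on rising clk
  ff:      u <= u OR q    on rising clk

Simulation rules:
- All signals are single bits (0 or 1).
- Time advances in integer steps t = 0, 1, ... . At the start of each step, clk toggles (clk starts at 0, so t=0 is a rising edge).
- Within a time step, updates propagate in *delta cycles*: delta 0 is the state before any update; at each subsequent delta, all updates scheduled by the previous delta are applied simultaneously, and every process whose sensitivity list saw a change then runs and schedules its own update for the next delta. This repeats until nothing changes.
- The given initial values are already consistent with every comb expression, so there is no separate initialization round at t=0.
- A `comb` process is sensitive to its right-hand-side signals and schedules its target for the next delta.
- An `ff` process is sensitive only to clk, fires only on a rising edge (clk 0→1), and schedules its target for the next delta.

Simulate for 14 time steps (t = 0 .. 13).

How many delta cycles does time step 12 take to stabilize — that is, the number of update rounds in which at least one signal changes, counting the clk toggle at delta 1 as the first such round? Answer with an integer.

t=0 Δ0: q=0 clk=0 r=1 u=0 p=0
  Δ1: clk:0→1
  Δ2: q:0→1
  (2Δ to stable)
t=1 Δ0: q=1 clk=1 r=1 u=0 p=0
  Δ1: clk:1→0
  (1Δ to stable)
t=2 Δ0: q=1 clk=0 r=1 u=0 p=0
  Δ1: clk:0→1
  Δ2: u:0→1
  Δ3: p:0→1
  (3Δ to stable)
t=3 Δ0: q=1 clk=1 r=1 u=1 p=1
  Δ1: clk:1→0
  (1Δ to stable)
t=4 Δ0: q=1 clk=0 r=1 u=1 p=1
  Δ1: clk:0→1
  Δ2: q:1→0
  Δ3: p:1→0
  (3Δ to stable)
t=5 Δ0: q=0 clk=1 r=1 u=1 p=0
  Δ1: clk:1→0
  (1Δ to stable)
t=6 Δ0: q=0 clk=0 r=1 u=1 p=0
  Δ1: clk:0→1
  Δ2: q:0→1
  Δ3: p:0→1
  (3Δ to stable)
t=7 Δ0: q=1 clk=1 r=1 u=1 p=1
  Δ1: clk:1→0
  (1Δ to stable)
t=8 Δ0: q=1 clk=0 r=1 u=1 p=1
  Δ1: clk:0→1
  Δ2: q:1→0
  Δ3: p:1→0
  (3Δ to stable)
t=9 Δ0: q=0 clk=1 r=1 u=1 p=0
  Δ1: clk:1→0
  (1Δ to stable)
t=10 Δ0: q=0 clk=0 r=1 u=1 p=0
  Δ1: clk:0→1
  Δ2: q:0→1
  Δ3: p:0→1
  (3Δ to stable)
t=11 Δ0: q=1 clk=1 r=1 u=1 p=1
  Δ1: clk:1→0
  (1Δ to stable)
t=12 Δ0: q=1 clk=0 r=1 u=1 p=1
  Δ1: clk:0→1
  Δ2: q:1→0
  Δ3: p:1→0
  (3Δ to stable)
t=13 Δ0: q=0 clk=1 r=1 u=1 p=0
  Δ1: clk:1→0
  (1Δ to stable)

3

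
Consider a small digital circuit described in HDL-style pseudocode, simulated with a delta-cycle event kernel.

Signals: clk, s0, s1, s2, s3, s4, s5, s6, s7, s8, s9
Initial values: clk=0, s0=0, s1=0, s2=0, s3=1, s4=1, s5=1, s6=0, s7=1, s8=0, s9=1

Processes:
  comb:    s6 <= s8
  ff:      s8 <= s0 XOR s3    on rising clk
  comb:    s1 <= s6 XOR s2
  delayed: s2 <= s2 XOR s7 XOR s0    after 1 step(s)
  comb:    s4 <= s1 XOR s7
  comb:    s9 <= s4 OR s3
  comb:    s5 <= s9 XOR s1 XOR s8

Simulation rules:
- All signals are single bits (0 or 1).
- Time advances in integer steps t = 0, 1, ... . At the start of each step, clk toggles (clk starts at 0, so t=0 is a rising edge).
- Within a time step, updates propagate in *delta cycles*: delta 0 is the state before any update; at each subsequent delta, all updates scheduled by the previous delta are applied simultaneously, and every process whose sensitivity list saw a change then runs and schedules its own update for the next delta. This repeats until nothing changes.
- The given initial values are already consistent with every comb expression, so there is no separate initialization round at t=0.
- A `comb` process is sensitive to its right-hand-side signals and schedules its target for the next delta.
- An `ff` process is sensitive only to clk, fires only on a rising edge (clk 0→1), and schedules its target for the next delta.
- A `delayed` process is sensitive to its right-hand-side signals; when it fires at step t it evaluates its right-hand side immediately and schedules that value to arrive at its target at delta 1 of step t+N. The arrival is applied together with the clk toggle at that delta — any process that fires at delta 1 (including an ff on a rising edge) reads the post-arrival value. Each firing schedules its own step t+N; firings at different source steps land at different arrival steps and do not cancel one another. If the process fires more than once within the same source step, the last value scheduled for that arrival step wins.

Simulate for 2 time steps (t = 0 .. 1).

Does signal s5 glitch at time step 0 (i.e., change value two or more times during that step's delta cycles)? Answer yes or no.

t=0 Δ0: s5=1 s0=0 s3=1 s9=1 s1=0 s4=1 s6=0 s2=0 s8=0 clk=0 s7=1
  Δ1: clk:0→1
  Δ2: s8:0→1
  Δ3: s5:1→0, s6:0→1
  Δ4: s1:0→1
  Δ5: s5:0→1, s4:1→0
  (5Δ to stable)
t=1 Δ0: s5=1 s0=0 s3=1 s9=1 s1=1 s4=0 s6=1 s2=0 s8=1 clk=1 s7=1
  Δ1: clk:1→0
  (1Δ to stable)

yes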